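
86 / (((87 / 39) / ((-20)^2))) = 447200 / 29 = 15420.69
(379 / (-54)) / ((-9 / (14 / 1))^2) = -37142 / 2187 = -16.98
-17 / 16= -1.06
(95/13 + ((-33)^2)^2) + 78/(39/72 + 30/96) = 632148460/533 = 1186019.62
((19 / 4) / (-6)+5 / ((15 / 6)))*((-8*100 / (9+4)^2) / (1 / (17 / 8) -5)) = 49300 / 39039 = 1.26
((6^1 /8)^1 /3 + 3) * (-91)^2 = 26913.25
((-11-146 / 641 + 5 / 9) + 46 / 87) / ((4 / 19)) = -16121633 / 334602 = -48.18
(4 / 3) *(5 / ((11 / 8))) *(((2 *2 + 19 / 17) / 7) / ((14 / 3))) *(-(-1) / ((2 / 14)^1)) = 6960 / 1309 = 5.32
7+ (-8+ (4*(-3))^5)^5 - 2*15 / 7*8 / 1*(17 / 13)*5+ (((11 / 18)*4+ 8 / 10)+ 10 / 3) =-3907103081841409324912128862399 / 4095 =-954115526701198858342400200.00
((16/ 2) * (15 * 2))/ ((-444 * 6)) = -10/ 111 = -0.09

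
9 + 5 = 14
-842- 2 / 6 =-2527 / 3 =-842.33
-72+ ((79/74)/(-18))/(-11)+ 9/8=-2076763/29304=-70.87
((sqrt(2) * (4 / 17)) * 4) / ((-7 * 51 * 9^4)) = -16 * sqrt(2) / 39818709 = -0.00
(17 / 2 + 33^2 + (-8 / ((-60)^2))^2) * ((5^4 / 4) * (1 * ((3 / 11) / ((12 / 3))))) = 222243751 / 19008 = 11692.12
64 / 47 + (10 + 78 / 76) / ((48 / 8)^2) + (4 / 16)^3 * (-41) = 528443 / 514368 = 1.03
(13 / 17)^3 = 2197 / 4913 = 0.45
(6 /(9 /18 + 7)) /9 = 4 /45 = 0.09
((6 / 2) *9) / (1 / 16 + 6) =432 / 97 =4.45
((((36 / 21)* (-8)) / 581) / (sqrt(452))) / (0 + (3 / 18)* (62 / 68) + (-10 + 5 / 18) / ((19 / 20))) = 0.00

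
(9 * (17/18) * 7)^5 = 23863536599/32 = 745735518.72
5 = 5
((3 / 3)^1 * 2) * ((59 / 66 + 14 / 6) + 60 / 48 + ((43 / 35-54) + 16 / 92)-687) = -1470.24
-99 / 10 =-9.90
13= 13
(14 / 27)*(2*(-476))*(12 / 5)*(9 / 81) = -53312 / 405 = -131.63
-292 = -292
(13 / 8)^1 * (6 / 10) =39 / 40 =0.98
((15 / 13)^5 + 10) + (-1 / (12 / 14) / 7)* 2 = 13045622 / 1113879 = 11.71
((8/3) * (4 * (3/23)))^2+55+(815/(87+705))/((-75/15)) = 23768021/418968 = 56.73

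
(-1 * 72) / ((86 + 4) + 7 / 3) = -216 / 277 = -0.78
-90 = -90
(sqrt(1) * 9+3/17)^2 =24336/289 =84.21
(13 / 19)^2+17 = 6306 / 361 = 17.47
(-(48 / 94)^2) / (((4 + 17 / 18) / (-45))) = 466560 / 196601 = 2.37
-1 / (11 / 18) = -18 / 11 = -1.64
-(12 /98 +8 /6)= -214 /147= -1.46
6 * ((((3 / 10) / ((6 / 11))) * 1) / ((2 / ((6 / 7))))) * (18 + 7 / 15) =9141 / 350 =26.12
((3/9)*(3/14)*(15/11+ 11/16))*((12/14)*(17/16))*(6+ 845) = 15667761/137984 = 113.55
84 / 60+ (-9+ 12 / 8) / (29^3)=1.40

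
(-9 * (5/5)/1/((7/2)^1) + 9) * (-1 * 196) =-1260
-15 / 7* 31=-465 / 7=-66.43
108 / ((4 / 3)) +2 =83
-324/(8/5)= -405/2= -202.50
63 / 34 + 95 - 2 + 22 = 3973 / 34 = 116.85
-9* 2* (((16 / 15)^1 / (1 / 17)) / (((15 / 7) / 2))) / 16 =-476 / 25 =-19.04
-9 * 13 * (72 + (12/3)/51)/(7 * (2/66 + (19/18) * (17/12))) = -340632864/431375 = -789.64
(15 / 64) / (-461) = -15 / 29504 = -0.00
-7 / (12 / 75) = -175 / 4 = -43.75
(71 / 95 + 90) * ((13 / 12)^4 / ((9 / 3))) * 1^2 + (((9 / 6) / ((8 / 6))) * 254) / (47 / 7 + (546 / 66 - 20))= -15.34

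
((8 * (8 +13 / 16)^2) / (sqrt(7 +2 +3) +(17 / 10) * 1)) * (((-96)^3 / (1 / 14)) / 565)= 261642866688 / 102943 -307815137280 * sqrt(3) / 102943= -2637465.30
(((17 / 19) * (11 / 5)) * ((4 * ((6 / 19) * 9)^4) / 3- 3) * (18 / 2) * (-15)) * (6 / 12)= -55268600805 / 4952198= -11160.42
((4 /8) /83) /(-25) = -1 /4150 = -0.00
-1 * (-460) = 460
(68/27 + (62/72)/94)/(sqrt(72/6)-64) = -51322/1295649-25661 * sqrt(3)/20730384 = -0.04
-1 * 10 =-10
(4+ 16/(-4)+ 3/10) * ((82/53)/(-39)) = -41/3445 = -0.01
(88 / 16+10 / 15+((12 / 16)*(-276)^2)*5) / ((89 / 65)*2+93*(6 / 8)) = 222819610 / 56541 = 3940.85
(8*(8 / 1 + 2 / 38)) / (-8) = -153 / 19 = -8.05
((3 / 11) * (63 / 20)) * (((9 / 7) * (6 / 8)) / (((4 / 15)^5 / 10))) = 553584375 / 90112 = 6143.29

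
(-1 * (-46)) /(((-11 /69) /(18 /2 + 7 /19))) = -564972 /209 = -2703.22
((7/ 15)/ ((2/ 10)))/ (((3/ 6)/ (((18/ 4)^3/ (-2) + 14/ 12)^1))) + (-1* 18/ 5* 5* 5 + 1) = -21325/ 72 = -296.18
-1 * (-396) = 396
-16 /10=-8 /5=-1.60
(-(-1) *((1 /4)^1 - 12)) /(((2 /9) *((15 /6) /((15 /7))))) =-1269 /28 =-45.32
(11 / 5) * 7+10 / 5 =87 / 5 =17.40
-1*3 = -3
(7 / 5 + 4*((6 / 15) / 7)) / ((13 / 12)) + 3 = 2049 / 455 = 4.50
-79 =-79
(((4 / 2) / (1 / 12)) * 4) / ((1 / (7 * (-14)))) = -9408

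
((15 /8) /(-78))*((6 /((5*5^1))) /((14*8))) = -3 /58240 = -0.00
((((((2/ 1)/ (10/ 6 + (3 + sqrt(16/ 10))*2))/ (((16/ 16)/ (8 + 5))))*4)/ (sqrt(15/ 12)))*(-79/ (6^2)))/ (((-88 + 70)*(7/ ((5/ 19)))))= -41080*sqrt(2)/ 2821329 + 236210*sqrt(5)/ 8463987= 0.04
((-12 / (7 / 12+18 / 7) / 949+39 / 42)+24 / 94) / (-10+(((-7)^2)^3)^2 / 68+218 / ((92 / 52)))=152680456882 / 26339804188246132675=0.00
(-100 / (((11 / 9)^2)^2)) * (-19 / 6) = 2077650 / 14641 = 141.91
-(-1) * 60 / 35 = 12 / 7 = 1.71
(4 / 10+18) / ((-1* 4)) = -23 / 5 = -4.60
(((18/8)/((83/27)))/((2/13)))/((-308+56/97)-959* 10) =-23571/49036400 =-0.00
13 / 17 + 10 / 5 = 47 / 17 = 2.76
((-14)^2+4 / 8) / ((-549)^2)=131 / 200934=0.00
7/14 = 0.50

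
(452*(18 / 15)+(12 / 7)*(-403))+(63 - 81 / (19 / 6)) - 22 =-133.04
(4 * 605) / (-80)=-121 / 4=-30.25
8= 8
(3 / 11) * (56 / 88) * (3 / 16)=63 / 1936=0.03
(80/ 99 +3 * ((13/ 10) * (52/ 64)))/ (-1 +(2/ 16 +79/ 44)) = 62993/ 14580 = 4.32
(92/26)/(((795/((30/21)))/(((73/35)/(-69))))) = -292/1519245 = -0.00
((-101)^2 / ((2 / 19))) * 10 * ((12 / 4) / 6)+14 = 969123 / 2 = 484561.50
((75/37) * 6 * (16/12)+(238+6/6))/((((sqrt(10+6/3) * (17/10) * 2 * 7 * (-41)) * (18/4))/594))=-9.97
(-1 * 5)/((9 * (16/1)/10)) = -25/72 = -0.35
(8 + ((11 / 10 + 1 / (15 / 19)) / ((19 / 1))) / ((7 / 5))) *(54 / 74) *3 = 174285 / 9842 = 17.71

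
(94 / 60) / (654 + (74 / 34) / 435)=23171 / 9672734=0.00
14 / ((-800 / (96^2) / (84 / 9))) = -37632 / 25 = -1505.28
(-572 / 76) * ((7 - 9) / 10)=143 / 95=1.51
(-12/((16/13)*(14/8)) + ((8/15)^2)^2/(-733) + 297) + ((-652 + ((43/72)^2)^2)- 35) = -34079825485544597/86181096960000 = -395.44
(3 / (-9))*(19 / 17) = -19 / 51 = -0.37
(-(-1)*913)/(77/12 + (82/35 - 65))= -383460/23621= -16.23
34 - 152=-118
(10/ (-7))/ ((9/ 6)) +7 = 127/ 21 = 6.05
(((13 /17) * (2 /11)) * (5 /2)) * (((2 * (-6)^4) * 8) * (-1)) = -1347840 /187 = -7207.70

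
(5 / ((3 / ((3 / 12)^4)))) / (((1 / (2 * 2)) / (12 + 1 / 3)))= 185 / 576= 0.32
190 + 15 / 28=5335 / 28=190.54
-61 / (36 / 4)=-61 / 9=-6.78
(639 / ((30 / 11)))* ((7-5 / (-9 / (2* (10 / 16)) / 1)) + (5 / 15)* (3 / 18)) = 72633 / 40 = 1815.82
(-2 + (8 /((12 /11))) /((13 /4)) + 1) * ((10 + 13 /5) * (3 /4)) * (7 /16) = 5.19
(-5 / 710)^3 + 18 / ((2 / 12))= 309235103 / 2863288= 108.00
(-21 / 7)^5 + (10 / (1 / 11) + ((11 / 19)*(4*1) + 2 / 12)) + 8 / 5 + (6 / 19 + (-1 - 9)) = -79003 / 570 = -138.60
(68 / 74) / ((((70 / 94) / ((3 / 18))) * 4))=799 / 15540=0.05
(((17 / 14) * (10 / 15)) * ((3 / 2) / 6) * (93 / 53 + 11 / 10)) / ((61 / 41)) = 1054561 / 2715720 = 0.39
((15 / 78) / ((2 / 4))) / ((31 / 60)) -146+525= 153037 / 403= 379.74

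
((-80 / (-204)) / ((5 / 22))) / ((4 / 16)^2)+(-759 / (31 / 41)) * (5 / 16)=-7236977 / 25296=-286.09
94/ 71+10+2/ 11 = 8986/ 781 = 11.51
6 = 6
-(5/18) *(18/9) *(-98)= 490/9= 54.44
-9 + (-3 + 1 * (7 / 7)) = -11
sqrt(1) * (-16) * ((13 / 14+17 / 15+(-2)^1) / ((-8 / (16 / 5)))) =208 / 525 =0.40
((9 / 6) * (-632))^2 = 898704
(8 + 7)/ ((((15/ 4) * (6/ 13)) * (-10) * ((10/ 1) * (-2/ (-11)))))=-143/ 300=-0.48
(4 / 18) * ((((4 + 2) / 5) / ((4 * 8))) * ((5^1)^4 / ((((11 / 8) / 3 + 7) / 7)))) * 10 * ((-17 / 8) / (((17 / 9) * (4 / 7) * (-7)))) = 39375 / 2864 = 13.75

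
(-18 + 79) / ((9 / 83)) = 5063 / 9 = 562.56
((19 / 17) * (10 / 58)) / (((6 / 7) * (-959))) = -0.00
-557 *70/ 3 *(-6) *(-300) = -23394000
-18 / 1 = -18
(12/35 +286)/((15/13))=130286/525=248.16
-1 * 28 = -28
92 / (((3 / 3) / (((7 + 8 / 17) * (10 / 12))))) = 29210 / 51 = 572.75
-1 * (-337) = 337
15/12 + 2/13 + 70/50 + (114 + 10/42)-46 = 387889/5460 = 71.04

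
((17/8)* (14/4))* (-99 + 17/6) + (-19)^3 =-727127/96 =-7574.24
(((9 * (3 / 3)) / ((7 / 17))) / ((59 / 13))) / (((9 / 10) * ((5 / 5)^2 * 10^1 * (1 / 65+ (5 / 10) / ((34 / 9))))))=3.62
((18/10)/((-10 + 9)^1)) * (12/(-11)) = 108/55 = 1.96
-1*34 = -34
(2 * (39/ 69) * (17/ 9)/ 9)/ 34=13/ 1863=0.01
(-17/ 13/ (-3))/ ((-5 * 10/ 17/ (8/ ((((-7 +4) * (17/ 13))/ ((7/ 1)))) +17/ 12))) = 44591/ 23400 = 1.91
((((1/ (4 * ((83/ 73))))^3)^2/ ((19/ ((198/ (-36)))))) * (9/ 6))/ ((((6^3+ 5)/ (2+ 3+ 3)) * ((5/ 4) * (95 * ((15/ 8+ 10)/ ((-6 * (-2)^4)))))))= 14982088402611/ 123897242156822897750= 0.00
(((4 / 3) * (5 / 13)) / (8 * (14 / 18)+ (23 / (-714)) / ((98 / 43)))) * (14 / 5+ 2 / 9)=12688256 / 50823903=0.25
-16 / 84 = -4 / 21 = -0.19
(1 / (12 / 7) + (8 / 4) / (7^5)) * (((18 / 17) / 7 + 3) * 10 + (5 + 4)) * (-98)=-189100511 / 81634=-2316.44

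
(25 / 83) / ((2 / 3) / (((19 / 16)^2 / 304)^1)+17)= 1425 / 760363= 0.00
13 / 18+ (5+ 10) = 283 / 18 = 15.72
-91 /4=-22.75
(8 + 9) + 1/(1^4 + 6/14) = 177/10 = 17.70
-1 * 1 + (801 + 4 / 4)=801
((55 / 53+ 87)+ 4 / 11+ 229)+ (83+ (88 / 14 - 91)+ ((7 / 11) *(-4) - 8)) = 1245283 / 4081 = 305.14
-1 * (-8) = 8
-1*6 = -6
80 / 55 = 16 / 11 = 1.45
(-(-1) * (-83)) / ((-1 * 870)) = 83 / 870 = 0.10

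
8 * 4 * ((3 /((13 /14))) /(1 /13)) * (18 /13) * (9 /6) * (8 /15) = 96768 /65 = 1488.74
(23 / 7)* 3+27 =258 / 7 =36.86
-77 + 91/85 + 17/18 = -114727/1530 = -74.98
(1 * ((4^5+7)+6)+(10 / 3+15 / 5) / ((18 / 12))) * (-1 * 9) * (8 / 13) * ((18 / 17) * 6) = -8096544 / 221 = -36635.95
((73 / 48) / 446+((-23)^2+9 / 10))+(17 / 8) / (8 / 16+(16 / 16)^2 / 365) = 20982601787 / 39283680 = 534.13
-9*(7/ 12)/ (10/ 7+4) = -147/ 152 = -0.97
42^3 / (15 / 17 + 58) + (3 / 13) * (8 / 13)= 2339328 / 1859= 1258.38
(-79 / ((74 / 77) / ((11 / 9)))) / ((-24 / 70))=2341955 / 7992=293.04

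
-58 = -58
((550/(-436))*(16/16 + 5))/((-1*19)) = 825/2071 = 0.40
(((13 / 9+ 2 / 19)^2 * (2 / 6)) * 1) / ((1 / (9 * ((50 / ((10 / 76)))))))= 1404500 / 513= 2737.82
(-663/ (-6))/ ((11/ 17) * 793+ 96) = 3757/ 20710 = 0.18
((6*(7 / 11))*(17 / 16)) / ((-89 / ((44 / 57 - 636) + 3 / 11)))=47375923 / 1636888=28.94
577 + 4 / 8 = 1155 / 2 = 577.50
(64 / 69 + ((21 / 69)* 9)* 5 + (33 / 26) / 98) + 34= 8550817 / 175812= 48.64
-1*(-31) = 31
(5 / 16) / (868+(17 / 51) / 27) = 405 / 1124944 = 0.00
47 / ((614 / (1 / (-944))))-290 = -168088687 / 579616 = -290.00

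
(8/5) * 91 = 728/5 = 145.60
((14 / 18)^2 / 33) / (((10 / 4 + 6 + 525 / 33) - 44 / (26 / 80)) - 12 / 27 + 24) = -0.00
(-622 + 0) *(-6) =3732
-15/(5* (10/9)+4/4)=-135/59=-2.29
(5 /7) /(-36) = -5 /252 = -0.02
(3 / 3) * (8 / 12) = 0.67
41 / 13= 3.15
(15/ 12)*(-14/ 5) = -7/ 2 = -3.50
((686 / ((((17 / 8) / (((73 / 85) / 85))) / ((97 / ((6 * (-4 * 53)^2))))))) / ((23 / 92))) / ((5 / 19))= 92293754 / 5175231375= 0.02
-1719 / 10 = -171.90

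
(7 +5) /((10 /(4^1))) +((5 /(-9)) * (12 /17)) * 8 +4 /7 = 3988 /1785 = 2.23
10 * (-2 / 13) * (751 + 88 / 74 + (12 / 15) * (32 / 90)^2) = -1127307052 / 974025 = -1157.37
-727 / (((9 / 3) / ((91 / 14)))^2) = -122863 / 36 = -3412.86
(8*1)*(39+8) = 376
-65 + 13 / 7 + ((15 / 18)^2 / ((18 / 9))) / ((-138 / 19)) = -4395037 / 69552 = -63.19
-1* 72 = -72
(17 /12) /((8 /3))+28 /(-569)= 8777 /18208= 0.48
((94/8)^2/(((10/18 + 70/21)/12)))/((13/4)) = 59643/455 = 131.08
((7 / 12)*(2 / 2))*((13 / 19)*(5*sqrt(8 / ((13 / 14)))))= 35*sqrt(91) / 57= 5.86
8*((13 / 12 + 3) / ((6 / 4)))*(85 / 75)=3332 / 135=24.68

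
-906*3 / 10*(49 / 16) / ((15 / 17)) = -377349 / 400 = -943.37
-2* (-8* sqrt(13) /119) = 16* sqrt(13) /119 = 0.48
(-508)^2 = 258064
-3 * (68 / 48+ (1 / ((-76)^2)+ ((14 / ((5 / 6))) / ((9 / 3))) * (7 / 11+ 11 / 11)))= -10083617 / 317680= -31.74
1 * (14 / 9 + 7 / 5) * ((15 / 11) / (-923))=-0.00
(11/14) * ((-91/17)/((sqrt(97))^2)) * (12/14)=-429/11543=-0.04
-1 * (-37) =37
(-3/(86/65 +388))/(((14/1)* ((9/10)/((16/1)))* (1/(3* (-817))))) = 2124200/88571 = 23.98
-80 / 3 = -26.67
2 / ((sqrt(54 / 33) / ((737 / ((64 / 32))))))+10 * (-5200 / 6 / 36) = -6500 / 27+737 * sqrt(22) / 6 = 335.40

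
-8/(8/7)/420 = -1/60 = -0.02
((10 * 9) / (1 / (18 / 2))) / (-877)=-810 / 877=-0.92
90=90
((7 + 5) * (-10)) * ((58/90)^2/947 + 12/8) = -23018828/127845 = -180.05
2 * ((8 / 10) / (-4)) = -2 / 5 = -0.40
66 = 66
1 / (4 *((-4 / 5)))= -5 / 16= -0.31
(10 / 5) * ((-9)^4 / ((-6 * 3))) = -729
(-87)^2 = 7569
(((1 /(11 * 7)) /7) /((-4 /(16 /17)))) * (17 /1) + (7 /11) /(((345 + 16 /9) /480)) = 1469276 /1682219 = 0.87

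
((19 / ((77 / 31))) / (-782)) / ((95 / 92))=-62 / 6545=-0.01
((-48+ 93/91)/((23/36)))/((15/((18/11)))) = -184680/23023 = -8.02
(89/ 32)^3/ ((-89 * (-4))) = 7921/ 131072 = 0.06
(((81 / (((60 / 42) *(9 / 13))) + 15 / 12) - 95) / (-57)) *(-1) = -79 / 380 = -0.21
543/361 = 1.50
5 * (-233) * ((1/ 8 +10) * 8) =-94365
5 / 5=1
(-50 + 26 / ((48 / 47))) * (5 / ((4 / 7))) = -20615 / 96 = -214.74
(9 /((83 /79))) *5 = 3555 /83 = 42.83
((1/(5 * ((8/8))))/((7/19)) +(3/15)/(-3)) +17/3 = 6.14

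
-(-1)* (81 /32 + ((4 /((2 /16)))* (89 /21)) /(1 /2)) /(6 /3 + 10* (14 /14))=183973 /8064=22.81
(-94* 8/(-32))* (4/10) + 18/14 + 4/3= 1262/105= 12.02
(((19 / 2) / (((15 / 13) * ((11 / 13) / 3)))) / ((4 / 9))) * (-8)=-525.44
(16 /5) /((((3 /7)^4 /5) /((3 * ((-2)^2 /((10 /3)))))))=76832 /45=1707.38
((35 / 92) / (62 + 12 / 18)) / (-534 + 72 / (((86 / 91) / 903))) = 35 / 393553184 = 0.00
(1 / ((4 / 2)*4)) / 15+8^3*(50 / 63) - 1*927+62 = -1155779 / 2520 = -458.64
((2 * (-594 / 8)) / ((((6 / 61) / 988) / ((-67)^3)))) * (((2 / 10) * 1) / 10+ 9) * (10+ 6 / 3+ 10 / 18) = 2540381064259753 / 50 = 50807621285195.06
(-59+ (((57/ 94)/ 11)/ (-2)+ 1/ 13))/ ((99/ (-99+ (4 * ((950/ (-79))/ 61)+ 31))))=131339533717/ 3206461401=40.96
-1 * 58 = -58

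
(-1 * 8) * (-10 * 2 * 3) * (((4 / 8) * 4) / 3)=320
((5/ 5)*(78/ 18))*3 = 13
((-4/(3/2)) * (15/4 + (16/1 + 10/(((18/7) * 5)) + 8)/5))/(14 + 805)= -3134/110565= -0.03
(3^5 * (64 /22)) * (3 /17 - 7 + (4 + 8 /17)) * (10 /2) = -1555200 /187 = -8316.58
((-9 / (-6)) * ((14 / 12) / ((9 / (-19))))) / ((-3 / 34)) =2261 / 54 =41.87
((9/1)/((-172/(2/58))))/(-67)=9/334196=0.00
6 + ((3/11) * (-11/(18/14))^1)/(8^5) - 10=-393223/98304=-4.00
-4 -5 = -9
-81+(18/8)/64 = -20727/256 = -80.96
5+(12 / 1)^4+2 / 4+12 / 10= 207427 / 10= 20742.70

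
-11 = -11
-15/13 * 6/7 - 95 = -8735/91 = -95.99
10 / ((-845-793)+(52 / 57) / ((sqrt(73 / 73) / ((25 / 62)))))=-8835 / 1446848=-0.01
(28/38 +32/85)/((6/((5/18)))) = 899/17442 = 0.05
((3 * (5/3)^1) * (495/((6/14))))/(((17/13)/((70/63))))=4906.86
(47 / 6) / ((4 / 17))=799 / 24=33.29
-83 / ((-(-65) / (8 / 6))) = -332 / 195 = -1.70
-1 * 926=-926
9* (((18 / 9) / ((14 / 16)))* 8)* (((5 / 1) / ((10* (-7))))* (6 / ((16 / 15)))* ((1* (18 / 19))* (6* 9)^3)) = -9863910.29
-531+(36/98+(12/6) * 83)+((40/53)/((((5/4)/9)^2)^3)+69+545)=855322447587/8115625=105392.06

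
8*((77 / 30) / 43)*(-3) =-308 / 215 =-1.43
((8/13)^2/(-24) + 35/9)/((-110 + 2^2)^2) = 5891/17089956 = 0.00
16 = 16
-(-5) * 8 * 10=400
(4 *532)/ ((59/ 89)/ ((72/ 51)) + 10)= 239232/ 1177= 203.26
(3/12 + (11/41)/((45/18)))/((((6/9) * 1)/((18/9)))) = 1.07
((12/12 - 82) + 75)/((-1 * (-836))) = -3/418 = -0.01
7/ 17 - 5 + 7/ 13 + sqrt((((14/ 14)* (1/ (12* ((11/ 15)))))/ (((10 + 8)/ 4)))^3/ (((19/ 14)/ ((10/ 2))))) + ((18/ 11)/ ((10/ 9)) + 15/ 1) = 25* sqrt(1463)/ 124146 + 151001/ 12155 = 12.43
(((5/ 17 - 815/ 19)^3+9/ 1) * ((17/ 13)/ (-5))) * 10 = 5209964183194/ 25769263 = 202177.46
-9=-9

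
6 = 6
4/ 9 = 0.44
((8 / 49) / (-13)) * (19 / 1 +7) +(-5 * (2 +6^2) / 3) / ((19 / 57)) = -9326 / 49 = -190.33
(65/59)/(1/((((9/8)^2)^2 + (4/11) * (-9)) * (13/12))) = -21205275/10633216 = -1.99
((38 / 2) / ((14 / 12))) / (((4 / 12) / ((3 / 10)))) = 513 / 35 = 14.66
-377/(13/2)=-58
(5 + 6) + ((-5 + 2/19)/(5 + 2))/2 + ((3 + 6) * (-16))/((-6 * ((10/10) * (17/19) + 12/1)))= 116483/9310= 12.51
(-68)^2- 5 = 4619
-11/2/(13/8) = -44/13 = -3.38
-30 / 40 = -3 / 4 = -0.75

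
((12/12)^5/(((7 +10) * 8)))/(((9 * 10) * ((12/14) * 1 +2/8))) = 7/94860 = 0.00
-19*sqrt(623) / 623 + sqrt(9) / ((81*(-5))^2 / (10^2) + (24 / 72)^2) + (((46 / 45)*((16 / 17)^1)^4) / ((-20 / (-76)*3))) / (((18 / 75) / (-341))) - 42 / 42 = -577109080220881 / 399505414653 - 19*sqrt(623) / 623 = -1445.32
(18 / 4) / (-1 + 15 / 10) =9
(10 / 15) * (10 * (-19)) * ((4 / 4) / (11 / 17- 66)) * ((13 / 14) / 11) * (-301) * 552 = -332224880 / 12221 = -27184.75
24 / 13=1.85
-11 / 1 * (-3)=33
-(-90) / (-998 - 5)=-90 / 1003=-0.09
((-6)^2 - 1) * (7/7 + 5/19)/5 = 168/19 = 8.84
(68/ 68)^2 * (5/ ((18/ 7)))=35/ 18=1.94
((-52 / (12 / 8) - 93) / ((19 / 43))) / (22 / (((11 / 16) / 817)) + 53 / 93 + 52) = -510539 / 46289339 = -0.01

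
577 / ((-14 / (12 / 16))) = -1731 / 56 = -30.91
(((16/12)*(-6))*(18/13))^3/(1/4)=-5436.48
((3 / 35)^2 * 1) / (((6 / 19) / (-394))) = -11229 / 1225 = -9.17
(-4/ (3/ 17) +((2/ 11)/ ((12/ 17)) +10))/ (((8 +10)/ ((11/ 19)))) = -91/ 228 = -0.40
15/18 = 5/6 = 0.83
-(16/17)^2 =-256/289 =-0.89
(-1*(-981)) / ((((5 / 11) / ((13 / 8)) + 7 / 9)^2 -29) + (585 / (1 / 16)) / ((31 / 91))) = 0.04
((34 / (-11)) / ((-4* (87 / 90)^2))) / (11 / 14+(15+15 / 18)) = 0.05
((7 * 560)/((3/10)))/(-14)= -2800/3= -933.33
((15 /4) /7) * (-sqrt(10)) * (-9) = 135 * sqrt(10) /28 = 15.25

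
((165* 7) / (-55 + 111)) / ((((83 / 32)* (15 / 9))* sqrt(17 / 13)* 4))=99* sqrt(221) / 1411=1.04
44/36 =11/9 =1.22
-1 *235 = -235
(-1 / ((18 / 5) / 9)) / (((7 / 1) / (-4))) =10 / 7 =1.43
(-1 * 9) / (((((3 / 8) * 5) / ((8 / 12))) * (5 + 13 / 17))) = -0.56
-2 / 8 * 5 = -5 / 4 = -1.25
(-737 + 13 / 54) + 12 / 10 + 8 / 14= -1389127 / 1890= -734.99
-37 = -37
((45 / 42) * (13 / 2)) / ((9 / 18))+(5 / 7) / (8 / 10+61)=8615 / 618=13.94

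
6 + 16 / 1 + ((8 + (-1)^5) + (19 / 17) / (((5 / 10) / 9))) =835 / 17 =49.12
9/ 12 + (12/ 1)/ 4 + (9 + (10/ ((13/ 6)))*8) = 2583/ 52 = 49.67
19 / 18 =1.06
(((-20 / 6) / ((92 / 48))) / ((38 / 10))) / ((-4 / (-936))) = -46800 / 437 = -107.09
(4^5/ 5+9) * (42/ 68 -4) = -24587/ 34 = -723.15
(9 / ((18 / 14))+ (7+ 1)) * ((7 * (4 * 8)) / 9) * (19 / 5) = 4256 / 3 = 1418.67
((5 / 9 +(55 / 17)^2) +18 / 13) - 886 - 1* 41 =-30925123 / 33813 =-914.59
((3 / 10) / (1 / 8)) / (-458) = -0.01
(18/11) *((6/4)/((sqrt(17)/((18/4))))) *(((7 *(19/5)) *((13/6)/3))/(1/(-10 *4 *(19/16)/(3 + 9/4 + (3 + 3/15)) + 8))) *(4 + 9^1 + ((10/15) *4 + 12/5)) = 65201787 *sqrt(17)/121550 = 2211.71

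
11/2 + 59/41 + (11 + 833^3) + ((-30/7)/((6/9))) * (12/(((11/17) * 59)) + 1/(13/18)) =2799206584129335/4842838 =578009544.02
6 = 6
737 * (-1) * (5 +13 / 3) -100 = -20936 / 3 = -6978.67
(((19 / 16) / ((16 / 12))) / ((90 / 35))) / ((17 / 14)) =931 / 3264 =0.29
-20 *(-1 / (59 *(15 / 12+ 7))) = 80 / 1947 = 0.04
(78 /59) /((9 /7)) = 182 /177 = 1.03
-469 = -469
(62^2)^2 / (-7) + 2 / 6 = -44329001 / 21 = -2110904.81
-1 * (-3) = 3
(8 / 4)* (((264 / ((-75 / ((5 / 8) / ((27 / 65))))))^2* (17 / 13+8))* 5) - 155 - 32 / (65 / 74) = 114645503 / 47385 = 2419.45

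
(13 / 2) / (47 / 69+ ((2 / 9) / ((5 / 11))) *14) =13455 / 15578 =0.86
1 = 1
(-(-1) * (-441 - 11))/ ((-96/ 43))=202.46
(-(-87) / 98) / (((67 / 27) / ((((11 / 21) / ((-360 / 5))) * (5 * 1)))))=-4785 / 367696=-0.01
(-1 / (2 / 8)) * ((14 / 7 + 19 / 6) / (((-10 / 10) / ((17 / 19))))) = 1054 / 57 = 18.49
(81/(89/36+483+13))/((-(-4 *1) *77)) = 0.00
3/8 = 0.38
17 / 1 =17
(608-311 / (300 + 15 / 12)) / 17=731396 / 20485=35.70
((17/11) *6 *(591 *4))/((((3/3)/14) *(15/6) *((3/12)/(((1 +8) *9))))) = 2187513216/55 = 39772967.56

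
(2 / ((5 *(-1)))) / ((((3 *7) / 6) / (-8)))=32 / 35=0.91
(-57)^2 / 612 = 361 / 68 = 5.31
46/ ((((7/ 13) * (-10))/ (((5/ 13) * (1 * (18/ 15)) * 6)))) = -828/ 35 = -23.66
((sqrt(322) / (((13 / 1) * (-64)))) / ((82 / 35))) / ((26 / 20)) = -175 * sqrt(322) / 443456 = -0.01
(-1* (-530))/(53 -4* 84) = -530/283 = -1.87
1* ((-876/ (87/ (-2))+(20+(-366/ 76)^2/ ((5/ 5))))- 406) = -14349659/ 41876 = -342.67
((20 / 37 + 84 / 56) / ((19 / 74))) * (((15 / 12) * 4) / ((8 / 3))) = 2265 / 152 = 14.90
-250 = -250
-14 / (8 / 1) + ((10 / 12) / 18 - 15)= -451 / 27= -16.70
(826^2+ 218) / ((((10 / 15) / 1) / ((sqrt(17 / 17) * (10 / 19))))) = 538811.05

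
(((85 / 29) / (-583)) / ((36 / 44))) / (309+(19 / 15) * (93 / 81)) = -0.00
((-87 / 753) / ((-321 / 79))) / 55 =2291 / 4431405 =0.00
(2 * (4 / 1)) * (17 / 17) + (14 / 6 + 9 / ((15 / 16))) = 299 / 15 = 19.93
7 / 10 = 0.70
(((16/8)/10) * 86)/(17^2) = 86/1445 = 0.06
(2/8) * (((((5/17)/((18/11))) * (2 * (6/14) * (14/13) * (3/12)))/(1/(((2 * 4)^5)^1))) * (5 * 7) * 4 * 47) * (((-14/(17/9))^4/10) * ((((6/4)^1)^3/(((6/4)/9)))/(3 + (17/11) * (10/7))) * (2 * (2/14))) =5548264606965104640/7401714541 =749591810.96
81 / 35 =2.31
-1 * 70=-70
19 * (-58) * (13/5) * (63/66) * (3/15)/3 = -50141/275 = -182.33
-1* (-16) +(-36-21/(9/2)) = -74/3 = -24.67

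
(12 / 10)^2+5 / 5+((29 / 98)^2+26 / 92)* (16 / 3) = 4.41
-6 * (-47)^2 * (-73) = 967542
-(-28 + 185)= -157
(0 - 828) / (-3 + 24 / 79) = 21804 / 71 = 307.10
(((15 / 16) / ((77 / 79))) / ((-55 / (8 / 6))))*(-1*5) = 0.12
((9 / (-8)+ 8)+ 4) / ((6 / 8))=29 / 2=14.50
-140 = -140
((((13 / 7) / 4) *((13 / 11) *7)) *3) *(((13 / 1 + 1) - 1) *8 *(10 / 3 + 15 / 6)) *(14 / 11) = 1076530 / 121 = 8896.94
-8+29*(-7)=-211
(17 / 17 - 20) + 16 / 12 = -53 / 3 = -17.67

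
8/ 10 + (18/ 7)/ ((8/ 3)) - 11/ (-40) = 571/ 280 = 2.04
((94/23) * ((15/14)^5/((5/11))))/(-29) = -78519375/179364304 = -0.44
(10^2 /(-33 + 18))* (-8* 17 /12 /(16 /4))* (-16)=-2720 /9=-302.22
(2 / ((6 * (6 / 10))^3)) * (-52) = -1625 / 729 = -2.23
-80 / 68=-20 / 17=-1.18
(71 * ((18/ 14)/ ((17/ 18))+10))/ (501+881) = 47996/ 82229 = 0.58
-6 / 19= -0.32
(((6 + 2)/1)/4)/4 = 1/2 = 0.50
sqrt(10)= 3.16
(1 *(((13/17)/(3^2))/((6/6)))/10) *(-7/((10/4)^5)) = -1456/2390625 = -0.00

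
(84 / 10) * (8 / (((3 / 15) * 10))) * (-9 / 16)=-189 / 10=-18.90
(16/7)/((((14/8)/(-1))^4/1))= 4096/16807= 0.24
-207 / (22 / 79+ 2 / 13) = -70863 / 148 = -478.80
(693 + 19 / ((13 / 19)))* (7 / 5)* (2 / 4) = 504.54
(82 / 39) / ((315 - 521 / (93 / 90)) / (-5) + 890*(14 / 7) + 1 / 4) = 10168 / 8792277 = 0.00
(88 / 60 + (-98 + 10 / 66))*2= -192.76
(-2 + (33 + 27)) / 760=0.08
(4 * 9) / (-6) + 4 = -2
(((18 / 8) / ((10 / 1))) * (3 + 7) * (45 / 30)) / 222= 9 / 592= 0.02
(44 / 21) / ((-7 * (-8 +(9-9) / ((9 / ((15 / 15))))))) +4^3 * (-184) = -11775.96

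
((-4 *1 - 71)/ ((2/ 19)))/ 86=-1425/ 172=-8.28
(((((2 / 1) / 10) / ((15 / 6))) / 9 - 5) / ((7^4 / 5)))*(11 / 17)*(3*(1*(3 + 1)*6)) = -98824 / 204085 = -0.48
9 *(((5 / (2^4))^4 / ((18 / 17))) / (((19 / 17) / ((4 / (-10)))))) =-36125 / 1245184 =-0.03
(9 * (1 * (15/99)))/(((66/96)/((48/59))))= 11520/7139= 1.61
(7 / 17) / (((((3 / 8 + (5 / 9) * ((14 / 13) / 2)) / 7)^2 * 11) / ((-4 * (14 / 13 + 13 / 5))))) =-22098375936 / 372280535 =-59.36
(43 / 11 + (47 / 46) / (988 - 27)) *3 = 5704125 / 486266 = 11.73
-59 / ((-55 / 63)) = 3717 / 55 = 67.58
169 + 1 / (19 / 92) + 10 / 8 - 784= -46277 / 76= -608.91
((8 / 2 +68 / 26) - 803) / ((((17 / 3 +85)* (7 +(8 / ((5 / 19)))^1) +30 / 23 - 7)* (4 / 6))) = -10715355 / 30365582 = -0.35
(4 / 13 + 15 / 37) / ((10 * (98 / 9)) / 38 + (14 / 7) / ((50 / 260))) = 293265 / 5455502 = 0.05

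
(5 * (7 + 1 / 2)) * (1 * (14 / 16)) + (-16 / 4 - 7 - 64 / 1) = -675 / 16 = -42.19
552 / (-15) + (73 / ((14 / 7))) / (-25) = -38.26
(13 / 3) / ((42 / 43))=559 / 126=4.44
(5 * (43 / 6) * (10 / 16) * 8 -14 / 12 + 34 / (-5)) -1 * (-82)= 1266 / 5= 253.20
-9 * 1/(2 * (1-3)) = 9/4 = 2.25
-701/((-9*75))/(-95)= -0.01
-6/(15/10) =-4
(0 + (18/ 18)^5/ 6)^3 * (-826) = -3.82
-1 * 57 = -57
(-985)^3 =-955671625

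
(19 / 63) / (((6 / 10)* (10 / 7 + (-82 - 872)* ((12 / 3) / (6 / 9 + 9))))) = -2755 / 2155842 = -0.00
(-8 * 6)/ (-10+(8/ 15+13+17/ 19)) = -6840/ 631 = -10.84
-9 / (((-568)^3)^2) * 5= -45 / 33580720828186624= -0.00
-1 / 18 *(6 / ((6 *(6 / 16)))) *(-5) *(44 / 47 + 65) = 20660 / 423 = 48.84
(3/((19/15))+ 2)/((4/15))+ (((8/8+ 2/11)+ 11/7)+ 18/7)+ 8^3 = 3123249/5852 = 533.71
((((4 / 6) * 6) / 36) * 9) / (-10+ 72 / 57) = -0.11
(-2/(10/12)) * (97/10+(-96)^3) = 53083578/25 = 2123343.12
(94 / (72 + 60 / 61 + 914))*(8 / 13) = 22936 / 391339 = 0.06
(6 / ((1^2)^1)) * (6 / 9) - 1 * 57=-53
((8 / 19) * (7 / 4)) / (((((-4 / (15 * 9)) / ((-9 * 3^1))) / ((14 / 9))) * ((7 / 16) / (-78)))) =-3538080 / 19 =-186214.74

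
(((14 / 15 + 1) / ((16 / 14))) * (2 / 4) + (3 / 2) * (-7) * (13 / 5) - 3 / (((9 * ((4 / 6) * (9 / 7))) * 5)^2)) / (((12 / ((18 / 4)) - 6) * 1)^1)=2571541 / 324000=7.94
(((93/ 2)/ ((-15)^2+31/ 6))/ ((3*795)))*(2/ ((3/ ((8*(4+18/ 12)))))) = 2728/ 1097895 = 0.00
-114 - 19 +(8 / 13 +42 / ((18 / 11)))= -4162 / 39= -106.72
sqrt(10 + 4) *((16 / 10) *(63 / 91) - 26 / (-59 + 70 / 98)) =20603 *sqrt(14) / 13260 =5.81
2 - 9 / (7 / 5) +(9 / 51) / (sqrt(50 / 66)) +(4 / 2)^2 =-3 / 7 +3 * sqrt(33) / 85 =-0.23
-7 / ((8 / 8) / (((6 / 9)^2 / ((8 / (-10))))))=3.89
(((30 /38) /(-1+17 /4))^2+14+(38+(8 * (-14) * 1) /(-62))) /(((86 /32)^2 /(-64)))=-1669113643008 /3496974871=-477.30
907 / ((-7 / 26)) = -23582 / 7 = -3368.86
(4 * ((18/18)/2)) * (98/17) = 196/17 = 11.53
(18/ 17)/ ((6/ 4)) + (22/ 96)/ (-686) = 394949/ 559776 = 0.71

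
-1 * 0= 0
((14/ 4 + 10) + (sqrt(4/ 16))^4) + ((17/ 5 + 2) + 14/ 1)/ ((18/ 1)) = 10541/ 720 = 14.64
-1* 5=-5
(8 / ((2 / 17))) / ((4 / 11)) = 187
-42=-42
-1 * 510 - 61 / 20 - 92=-12101 / 20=-605.05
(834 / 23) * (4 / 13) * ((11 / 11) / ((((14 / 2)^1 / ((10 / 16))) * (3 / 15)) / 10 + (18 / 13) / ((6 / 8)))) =104250 / 19343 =5.39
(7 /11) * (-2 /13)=-14 /143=-0.10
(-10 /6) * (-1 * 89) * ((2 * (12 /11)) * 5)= 17800 /11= 1618.18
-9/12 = -3/4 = -0.75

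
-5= -5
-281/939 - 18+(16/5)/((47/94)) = -55867/4695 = -11.90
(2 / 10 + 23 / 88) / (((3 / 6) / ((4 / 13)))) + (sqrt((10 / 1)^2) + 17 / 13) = 8288 / 715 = 11.59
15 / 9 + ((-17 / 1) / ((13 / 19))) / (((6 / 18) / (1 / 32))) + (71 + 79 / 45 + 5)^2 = 5092530191 / 842400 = 6045.26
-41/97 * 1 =-41/97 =-0.42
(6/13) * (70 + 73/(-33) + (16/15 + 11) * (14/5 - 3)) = 30.17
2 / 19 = 0.11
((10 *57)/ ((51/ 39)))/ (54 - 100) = -3705/ 391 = -9.48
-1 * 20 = -20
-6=-6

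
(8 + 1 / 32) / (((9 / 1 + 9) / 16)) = 257 / 36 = 7.14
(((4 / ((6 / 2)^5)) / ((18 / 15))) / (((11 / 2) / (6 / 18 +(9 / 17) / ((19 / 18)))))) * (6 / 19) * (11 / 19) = 32360 / 85003587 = 0.00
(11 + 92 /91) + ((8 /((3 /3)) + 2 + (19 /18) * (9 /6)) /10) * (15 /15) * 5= 38881 /2184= 17.80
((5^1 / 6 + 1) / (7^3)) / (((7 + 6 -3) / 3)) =11 / 6860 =0.00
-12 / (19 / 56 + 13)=-224 / 249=-0.90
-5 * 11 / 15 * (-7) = 77 / 3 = 25.67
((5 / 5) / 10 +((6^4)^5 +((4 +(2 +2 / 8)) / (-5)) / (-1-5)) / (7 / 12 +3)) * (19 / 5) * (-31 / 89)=-129208639271825591866 / 95675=-1350495315096165.06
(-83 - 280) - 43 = -406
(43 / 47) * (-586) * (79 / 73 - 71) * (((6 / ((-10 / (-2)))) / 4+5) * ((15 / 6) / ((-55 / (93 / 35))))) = -14407309272 / 600425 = -23995.19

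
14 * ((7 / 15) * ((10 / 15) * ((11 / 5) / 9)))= 2156 / 2025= 1.06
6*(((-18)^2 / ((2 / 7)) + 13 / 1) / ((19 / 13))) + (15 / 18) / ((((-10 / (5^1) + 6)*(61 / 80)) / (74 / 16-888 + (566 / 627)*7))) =2051157871 / 458964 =4469.10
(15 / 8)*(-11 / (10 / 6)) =-12.38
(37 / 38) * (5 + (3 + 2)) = 185 / 19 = 9.74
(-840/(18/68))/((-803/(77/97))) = 3.14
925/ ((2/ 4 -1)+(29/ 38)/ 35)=-1934.36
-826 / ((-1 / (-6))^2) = -29736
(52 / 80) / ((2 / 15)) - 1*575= -570.12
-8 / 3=-2.67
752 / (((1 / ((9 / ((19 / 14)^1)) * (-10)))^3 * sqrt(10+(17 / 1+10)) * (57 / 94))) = -59459439.23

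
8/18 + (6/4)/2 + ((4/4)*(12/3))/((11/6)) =1337/396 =3.38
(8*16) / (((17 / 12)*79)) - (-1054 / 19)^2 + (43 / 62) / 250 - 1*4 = -23146826404611 / 7514756500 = -3080.18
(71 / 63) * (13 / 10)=923 / 630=1.47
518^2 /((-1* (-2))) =134162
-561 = -561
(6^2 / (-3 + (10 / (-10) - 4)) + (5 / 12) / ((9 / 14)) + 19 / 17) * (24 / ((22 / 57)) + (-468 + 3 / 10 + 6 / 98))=182846221 / 164934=1108.60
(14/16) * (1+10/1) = 77/8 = 9.62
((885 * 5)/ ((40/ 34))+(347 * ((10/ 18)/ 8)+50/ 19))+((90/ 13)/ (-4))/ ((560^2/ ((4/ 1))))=264072425261/ 69713280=3787.98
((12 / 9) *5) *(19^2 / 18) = 3610 / 27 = 133.70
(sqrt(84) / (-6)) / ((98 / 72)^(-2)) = -2401 * sqrt(21) / 3888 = -2.83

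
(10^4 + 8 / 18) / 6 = 45002 / 27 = 1666.74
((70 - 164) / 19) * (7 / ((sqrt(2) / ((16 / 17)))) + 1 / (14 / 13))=-5264 * sqrt(2) / 323 - 611 / 133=-27.64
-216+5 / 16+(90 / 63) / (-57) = -1377109 / 6384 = -215.71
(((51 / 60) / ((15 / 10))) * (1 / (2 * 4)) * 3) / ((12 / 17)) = 289 / 960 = 0.30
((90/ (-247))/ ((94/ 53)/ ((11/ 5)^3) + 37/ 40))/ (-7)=84651600/ 1775159113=0.05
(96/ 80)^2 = 36/ 25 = 1.44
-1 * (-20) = 20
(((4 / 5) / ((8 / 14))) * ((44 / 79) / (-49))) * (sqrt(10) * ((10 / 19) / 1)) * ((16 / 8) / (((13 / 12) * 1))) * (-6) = 12672 * sqrt(10) / 136591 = 0.29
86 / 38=43 / 19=2.26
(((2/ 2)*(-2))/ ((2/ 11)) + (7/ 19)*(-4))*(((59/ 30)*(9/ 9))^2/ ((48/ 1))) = -274999/ 273600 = -1.01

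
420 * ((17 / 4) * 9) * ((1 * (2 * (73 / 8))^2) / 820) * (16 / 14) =2446011 / 328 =7457.35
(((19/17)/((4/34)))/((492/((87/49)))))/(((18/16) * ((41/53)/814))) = 23771242/741321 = 32.07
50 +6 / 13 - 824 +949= 2281 / 13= 175.46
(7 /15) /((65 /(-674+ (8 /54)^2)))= -687862 /142155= -4.84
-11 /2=-5.50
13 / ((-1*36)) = -13 / 36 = -0.36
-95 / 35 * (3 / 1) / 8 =-57 / 56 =-1.02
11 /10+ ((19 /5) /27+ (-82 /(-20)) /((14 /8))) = 6773 /1890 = 3.58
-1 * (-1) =1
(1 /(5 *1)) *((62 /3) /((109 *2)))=31 /1635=0.02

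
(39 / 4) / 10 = 39 / 40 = 0.98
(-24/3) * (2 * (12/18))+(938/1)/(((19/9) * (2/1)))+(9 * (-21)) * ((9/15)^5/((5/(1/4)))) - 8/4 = 743694661/3562500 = 208.76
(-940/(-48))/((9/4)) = 235/27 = 8.70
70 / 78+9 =9.90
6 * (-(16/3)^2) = -512/3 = -170.67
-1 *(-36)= 36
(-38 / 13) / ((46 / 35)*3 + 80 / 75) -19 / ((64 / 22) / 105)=-75093795 / 109408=-686.36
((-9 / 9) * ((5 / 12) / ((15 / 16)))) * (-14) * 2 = 112 / 9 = 12.44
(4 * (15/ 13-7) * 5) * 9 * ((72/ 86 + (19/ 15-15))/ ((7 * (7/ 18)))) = 4985.15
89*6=534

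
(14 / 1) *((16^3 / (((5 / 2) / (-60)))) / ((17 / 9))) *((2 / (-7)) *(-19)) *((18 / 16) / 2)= -37822464 / 17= -2224850.82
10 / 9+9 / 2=101 / 18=5.61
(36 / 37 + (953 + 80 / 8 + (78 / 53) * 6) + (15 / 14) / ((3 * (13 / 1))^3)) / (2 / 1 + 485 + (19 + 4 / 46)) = 12145936693817 / 6318750044880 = 1.92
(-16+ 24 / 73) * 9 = -10296 / 73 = -141.04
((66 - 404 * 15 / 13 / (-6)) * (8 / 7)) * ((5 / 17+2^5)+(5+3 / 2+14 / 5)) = 52834512 / 7735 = 6830.58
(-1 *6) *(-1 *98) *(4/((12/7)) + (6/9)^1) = 1764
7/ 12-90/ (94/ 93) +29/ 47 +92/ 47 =-48439/ 564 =-85.88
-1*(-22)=22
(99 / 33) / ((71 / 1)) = 0.04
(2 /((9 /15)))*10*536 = 53600 /3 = 17866.67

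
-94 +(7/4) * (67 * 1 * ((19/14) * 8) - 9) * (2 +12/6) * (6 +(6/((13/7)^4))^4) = 20232330020783591981264/665416609183179841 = 30405.51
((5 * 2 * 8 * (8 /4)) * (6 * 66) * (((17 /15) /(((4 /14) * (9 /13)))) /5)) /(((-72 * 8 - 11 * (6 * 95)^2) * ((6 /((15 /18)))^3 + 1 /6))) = -13613600 /250267830759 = -0.00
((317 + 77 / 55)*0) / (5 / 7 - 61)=0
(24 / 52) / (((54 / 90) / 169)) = 130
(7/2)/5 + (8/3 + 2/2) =131/30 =4.37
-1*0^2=0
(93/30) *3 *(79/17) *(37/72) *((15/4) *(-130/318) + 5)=4440037/57664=77.00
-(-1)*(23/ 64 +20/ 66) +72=153463/ 2112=72.66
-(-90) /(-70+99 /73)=-6570 /5011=-1.31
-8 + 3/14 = -7.79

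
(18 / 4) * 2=9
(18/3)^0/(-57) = -1/57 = -0.02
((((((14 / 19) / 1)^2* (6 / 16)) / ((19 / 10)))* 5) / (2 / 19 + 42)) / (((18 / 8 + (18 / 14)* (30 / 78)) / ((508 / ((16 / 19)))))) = 566293 / 202464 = 2.80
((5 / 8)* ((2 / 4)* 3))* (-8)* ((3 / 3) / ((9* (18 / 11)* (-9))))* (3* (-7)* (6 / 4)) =-385 / 216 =-1.78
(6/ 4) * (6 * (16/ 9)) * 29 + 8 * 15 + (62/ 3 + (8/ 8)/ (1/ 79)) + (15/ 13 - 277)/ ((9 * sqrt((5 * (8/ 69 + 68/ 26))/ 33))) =2051/ 3 - 1793 * sqrt(32890)/ 6825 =636.02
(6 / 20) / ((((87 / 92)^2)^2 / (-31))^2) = 450.81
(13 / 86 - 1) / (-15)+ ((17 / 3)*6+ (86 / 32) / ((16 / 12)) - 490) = -18738139 / 41280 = -453.93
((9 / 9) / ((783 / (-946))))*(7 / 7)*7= -6622 / 783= -8.46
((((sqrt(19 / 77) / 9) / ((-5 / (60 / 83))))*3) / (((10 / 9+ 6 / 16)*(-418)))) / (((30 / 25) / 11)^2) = 100*sqrt(1463) / 1181173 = 0.00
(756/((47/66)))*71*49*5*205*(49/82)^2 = 2604907686150/1927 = 1351794336.35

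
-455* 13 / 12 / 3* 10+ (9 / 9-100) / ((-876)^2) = -1260841499 / 767376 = -1643.06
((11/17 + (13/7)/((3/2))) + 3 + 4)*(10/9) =31720/3213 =9.87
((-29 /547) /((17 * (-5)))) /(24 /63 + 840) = 609 /820543760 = 0.00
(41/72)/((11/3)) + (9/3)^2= 2417/264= 9.16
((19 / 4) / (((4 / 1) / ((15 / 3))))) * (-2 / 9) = -95 / 72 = -1.32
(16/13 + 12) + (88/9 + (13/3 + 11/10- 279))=-250.56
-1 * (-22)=22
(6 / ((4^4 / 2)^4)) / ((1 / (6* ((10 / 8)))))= 45 / 268435456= 0.00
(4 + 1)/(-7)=-5/7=-0.71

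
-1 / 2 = -0.50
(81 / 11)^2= 6561 / 121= 54.22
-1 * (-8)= 8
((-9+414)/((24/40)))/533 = 675/533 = 1.27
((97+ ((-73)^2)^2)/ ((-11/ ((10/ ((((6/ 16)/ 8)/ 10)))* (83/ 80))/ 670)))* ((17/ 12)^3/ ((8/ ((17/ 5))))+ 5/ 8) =-50030451141276445/ 7128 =-7018862393557.30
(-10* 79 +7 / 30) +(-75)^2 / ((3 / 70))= 3913807 / 30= 130460.23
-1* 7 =-7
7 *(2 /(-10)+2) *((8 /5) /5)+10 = 1754 /125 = 14.03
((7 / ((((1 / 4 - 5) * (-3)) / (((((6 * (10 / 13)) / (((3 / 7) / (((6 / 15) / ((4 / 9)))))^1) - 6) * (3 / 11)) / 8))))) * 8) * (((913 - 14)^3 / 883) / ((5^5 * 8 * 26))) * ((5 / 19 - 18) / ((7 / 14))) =-41135639926584 / 1851813803125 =-22.21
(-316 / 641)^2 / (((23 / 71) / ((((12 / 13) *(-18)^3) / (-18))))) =27565049088 / 122853419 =224.37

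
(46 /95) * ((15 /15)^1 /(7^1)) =46 /665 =0.07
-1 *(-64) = 64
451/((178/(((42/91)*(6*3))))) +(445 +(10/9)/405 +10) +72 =462256111/843453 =548.05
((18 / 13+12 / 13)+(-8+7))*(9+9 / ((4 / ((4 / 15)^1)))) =816 / 65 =12.55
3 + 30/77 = 3.39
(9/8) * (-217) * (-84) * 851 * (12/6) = 34902063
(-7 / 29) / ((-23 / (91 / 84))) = 91 / 8004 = 0.01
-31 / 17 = -1.82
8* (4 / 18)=16 / 9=1.78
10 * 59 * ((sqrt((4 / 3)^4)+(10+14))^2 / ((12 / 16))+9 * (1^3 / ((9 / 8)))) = 128171600 / 243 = 527455.14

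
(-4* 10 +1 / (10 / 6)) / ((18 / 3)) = -197 / 30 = -6.57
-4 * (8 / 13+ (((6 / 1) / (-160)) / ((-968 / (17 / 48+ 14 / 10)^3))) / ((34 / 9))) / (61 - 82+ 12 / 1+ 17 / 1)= -10785574199993 / 35049963520000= -0.31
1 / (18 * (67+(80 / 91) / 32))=91 / 109791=0.00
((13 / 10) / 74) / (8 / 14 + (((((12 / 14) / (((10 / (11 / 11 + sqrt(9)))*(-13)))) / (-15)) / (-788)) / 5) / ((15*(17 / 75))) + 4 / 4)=0.01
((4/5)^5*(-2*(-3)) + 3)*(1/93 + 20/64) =2488213/1550000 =1.61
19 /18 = 1.06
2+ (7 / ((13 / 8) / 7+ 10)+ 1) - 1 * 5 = -754 / 573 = -1.32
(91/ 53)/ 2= 91/ 106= 0.86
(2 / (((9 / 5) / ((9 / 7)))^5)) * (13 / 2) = 40625 / 16807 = 2.42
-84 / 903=-4 / 43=-0.09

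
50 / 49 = 1.02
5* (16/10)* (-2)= -16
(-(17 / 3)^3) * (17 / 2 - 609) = 5900513 / 54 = 109268.76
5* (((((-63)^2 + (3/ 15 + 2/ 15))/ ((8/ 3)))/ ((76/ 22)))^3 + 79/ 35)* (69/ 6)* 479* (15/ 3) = 67704255966337969765/ 6145664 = 11016589251598.85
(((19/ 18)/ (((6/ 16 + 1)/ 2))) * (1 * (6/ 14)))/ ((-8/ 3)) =-19/ 77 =-0.25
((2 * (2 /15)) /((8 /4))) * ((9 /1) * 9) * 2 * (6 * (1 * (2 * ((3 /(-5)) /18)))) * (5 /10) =-108 /25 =-4.32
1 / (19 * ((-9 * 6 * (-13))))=1 / 13338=0.00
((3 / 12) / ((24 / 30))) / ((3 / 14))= 35 / 24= 1.46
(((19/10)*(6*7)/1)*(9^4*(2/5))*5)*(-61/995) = -319376358/4975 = -64196.25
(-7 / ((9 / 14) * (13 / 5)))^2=240100 / 13689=17.54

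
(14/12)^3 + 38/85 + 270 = 4994563/18360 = 272.04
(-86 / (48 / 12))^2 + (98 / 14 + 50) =2077 / 4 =519.25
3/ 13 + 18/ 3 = 81/ 13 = 6.23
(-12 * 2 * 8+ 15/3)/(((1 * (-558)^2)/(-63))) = 0.04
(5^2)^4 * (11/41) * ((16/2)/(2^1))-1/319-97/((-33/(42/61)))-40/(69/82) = 23074652205289/55049511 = 419161.80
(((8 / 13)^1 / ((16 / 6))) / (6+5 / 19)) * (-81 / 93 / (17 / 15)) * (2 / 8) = -23085 / 3261076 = -0.01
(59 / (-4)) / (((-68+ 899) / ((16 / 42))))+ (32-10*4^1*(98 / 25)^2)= -1271005982 / 2181375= -582.66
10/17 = 0.59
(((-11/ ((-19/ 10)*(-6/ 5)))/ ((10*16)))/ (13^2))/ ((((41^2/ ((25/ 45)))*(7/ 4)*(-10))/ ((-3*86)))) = -2365/ 2720436264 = -0.00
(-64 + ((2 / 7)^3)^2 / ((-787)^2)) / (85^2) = -932712236544 / 105294467330045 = -0.01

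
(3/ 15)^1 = 1/ 5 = 0.20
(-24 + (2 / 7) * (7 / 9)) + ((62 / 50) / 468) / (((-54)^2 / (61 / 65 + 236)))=-52729550569 / 2217618000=-23.78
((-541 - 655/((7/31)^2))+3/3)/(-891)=655915/43659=15.02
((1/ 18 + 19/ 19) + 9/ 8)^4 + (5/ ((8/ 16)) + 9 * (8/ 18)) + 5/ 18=991272145/ 26873856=36.89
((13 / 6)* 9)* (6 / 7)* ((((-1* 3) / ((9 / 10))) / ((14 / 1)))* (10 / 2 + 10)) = -2925 / 49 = -59.69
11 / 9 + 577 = 5204 / 9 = 578.22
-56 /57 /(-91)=8 /741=0.01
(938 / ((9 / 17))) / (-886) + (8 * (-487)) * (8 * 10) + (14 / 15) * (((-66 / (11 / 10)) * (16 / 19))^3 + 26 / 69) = -452938447302979 / 1048295265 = -432071.44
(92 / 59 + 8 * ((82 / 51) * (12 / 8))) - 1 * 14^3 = -2731316 / 1003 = -2723.15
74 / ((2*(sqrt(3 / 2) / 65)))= 2405*sqrt(6) / 3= 1963.67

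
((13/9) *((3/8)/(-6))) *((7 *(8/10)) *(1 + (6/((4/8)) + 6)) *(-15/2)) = 1729/24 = 72.04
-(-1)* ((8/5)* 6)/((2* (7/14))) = 48/5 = 9.60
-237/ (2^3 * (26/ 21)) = -4977/ 208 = -23.93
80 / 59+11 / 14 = 1769 / 826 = 2.14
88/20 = 22/5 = 4.40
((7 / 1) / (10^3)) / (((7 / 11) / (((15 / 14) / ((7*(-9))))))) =-0.00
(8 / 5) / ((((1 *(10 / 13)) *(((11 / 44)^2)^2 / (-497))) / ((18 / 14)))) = -340254.72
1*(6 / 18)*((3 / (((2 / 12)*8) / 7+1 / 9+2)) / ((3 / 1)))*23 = 483 / 145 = 3.33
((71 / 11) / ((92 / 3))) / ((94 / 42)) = 4473 / 47564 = 0.09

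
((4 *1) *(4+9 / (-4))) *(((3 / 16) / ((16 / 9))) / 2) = 0.37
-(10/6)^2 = -25/9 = -2.78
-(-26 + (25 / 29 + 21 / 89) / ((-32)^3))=1099466121 / 42287104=26.00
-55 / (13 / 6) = -330 / 13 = -25.38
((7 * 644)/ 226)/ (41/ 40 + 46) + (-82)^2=1429296532/ 212553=6724.42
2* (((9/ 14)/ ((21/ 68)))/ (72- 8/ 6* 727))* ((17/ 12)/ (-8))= 867/ 1055264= 0.00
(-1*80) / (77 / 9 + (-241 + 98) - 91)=720 / 2029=0.35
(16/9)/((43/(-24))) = -128/129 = -0.99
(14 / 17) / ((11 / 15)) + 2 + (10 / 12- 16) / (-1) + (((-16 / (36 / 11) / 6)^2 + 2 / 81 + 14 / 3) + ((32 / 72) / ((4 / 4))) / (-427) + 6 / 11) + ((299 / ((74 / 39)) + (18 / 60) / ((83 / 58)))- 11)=170.98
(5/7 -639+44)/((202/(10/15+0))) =-4160/2121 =-1.96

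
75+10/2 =80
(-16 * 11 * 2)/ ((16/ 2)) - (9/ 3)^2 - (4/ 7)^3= -18243/ 343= -53.19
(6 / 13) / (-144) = -1 / 312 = -0.00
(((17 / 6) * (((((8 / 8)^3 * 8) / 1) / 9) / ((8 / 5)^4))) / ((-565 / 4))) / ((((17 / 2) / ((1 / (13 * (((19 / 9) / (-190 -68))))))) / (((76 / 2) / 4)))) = 0.03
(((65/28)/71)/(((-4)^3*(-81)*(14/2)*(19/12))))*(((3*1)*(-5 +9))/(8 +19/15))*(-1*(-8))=325/55128234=0.00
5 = 5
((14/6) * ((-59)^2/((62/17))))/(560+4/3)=414239/104408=3.97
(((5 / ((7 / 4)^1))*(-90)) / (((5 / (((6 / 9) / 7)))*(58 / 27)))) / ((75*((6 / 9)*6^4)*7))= -1 / 198940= -0.00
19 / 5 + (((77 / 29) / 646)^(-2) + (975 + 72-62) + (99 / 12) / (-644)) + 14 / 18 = 60183.82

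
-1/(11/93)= -93/11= -8.45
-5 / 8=-0.62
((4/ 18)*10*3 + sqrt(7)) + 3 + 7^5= sqrt(7) + 50450/ 3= 16819.31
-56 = -56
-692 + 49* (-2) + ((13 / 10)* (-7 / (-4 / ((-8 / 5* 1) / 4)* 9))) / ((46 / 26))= -16354183 / 20700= -790.06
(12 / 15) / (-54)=-2 / 135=-0.01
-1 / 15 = -0.07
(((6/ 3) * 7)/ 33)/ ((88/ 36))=21/ 121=0.17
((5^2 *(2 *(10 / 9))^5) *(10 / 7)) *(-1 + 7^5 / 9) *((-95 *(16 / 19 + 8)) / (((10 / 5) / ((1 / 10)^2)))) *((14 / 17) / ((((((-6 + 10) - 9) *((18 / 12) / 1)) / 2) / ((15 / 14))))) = 10750720000000 / 3011499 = 3569889.95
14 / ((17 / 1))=14 / 17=0.82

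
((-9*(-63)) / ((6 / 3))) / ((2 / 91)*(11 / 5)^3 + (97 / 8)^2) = 68796000 / 35732581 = 1.93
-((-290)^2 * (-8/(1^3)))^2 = -452659840000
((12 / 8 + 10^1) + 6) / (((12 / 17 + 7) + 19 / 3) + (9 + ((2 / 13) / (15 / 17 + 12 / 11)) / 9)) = 25687935 / 33831566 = 0.76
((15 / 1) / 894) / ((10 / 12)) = 3 / 149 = 0.02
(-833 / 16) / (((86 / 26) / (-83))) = 898807 / 688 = 1306.41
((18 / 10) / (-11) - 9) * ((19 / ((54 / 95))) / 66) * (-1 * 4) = 20216 / 1089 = 18.56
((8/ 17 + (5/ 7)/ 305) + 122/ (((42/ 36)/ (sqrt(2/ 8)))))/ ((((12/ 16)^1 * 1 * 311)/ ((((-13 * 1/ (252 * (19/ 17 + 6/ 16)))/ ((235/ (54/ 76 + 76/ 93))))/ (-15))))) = 4300778612/ 1269409570558353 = 0.00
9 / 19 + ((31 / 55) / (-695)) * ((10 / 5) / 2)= 343436 / 726275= 0.47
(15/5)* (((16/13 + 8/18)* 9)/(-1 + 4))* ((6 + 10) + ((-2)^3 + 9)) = 3332/13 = 256.31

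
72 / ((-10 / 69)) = -2484 / 5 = -496.80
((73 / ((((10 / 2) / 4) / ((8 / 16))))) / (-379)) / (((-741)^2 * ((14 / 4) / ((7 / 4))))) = -73 / 1040508495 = -0.00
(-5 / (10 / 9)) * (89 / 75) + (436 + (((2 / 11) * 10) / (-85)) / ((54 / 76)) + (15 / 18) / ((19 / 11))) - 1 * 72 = 359.11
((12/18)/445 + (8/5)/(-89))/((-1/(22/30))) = 242/20025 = 0.01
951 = 951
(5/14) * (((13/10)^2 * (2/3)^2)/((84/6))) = 169/8820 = 0.02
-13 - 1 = -14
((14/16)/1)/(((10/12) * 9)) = 7/60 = 0.12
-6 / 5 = -1.20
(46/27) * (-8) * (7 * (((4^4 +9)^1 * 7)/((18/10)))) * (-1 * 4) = 95569600/243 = 393290.53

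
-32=-32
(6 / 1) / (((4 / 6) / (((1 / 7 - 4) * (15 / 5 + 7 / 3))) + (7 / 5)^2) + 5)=32400 / 37409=0.87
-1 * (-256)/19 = 256/19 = 13.47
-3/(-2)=3/2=1.50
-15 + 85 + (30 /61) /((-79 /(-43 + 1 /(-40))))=1354483 /19276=70.27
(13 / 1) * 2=26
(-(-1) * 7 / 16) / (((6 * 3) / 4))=0.10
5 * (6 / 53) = 30 / 53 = 0.57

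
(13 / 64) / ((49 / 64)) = 13 / 49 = 0.27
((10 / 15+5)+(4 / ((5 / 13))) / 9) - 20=-593 / 45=-13.18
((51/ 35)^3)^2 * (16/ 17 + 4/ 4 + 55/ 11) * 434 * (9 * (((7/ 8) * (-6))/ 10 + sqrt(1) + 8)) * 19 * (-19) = -2085140147122906407/ 2626093750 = -794008266.89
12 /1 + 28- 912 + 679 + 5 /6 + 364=1031 /6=171.83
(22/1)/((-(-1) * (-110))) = -1/5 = -0.20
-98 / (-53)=1.85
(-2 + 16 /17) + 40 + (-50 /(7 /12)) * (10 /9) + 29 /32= -55.39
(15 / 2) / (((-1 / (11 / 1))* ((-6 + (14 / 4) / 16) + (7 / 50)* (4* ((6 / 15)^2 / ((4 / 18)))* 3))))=1650000 / 91433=18.05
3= 3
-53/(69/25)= -19.20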